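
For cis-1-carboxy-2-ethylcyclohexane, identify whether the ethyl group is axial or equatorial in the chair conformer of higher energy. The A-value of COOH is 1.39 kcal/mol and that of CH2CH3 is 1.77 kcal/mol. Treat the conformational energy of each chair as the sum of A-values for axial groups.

C1 and C2 have opposite parity, so for the cis isomer the two substituents are one axial and one equatorial in each chair.
Chair I (carboxyl axial, ethyl equatorial): E = 1.39 kcal/mol.
Chair II (carboxyl equatorial, ethyl axial): E = 1.77 kcal/mol.
Chair II is the less stable (higher-energy) conformer, and in that chair the ethyl group is axial.

axial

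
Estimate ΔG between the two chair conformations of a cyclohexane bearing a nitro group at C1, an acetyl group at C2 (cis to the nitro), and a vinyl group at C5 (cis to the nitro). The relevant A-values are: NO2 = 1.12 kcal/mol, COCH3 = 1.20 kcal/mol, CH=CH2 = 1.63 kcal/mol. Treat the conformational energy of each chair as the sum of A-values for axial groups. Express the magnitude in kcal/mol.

1.55 kcal/mol

Chair I (nitro axial, acetyl equatorial, vinyl axial): E = 2.75 kcal/mol.
Chair II (nitro equatorial, acetyl axial, vinyl equatorial): E = 1.20 kcal/mol.
ΔE = 2.75 − 1.20 = 1.55 kcal/mol; chair II is more stable.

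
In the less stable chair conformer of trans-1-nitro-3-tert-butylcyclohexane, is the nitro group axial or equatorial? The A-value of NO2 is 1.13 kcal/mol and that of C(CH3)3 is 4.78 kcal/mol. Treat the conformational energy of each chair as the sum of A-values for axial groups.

equatorial

C1 and C3 have the same parity, so for the trans isomer the two substituents are one axial and one equatorial in each chair.
Chair I (nitro axial, tert-butyl equatorial): E = 1.13 kcal/mol.
Chair II (nitro equatorial, tert-butyl axial): E = 4.78 kcal/mol.
Chair II is the less stable (higher-energy) conformer, and in that chair the nitro group is equatorial.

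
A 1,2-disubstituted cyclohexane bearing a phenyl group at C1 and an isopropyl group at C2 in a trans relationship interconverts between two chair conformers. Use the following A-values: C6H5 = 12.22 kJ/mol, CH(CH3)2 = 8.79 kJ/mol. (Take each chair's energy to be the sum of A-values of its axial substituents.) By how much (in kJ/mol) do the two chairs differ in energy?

21.01 kJ/mol

C1 and C2 have opposite parity, so for the trans isomer the two substituents are e,e in one chair and a,a in the other.
Chair I (phenyl axial, isopropyl axial): E = 21.01 kJ/mol.
Chair II (phenyl equatorial, isopropyl equatorial): E = 0.00 kJ/mol.
ΔE = 21.01 − 0.00 = 21.01 kJ/mol; chair II is more stable.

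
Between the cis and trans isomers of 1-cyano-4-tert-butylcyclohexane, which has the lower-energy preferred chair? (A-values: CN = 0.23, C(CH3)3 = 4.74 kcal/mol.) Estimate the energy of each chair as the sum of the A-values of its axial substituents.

At 1,4 positions (parity opposite): cis → (a,e or e,a); trans → (e,e or a,a).
Best chair for cis: E = 0.23 kcal/mol; best chair for trans: E = 0.00 kcal/mol.
The trans isomer is lower by 0.23 kcal/mol.

trans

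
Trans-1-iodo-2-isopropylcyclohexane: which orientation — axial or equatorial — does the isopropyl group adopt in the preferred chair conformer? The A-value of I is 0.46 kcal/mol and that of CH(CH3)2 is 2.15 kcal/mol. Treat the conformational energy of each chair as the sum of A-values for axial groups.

equatorial

C1 and C2 have opposite parity, so for the trans isomer the two substituents are e,e in one chair and a,a in the other.
Chair I (iodo axial, isopropyl axial): E = 2.61 kcal/mol.
Chair II (iodo equatorial, isopropyl equatorial): E = 0.00 kcal/mol.
Chair II is the more stable (lower-energy) conformer, and in that chair the isopropyl group is equatorial.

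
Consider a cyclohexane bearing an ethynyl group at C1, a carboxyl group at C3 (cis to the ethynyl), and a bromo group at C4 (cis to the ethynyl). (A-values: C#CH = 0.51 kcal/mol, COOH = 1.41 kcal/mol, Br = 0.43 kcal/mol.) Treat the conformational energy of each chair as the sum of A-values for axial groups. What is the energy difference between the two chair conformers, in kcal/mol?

Chair I (ethynyl axial, carboxyl axial, bromo equatorial): E = 1.92 kcal/mol.
Chair II (ethynyl equatorial, carboxyl equatorial, bromo axial): E = 0.43 kcal/mol.
ΔE = 1.92 − 0.43 = 1.49 kcal/mol; chair II is more stable.

1.49 kcal/mol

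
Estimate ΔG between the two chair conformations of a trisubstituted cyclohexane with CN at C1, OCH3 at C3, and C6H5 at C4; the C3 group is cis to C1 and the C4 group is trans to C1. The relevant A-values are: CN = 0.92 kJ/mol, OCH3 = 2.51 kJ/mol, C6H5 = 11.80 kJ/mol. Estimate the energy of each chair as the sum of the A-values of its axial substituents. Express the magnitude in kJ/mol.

Chair I (cyano axial, methoxy axial, phenyl axial): E = 15.23 kJ/mol.
Chair II (cyano equatorial, methoxy equatorial, phenyl equatorial): E = 0.00 kJ/mol.
ΔE = 15.23 − 0.00 = 15.23 kJ/mol; chair II is more stable.

15.23 kJ/mol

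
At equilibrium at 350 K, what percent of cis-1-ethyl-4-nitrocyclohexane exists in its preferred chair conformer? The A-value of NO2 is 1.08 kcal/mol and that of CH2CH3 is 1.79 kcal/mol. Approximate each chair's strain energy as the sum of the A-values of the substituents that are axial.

73.5%

C1 and C4 have opposite parity, so for the cis isomer the two substituents are one axial and one equatorial in each chair.
Chair I (nitro axial, ethyl equatorial): E = 1.08 kcal/mol; chair II (nitro equatorial, ethyl axial): E = 1.79 kcal/mol.
ΔG = 0.71 kcal/mol between the two chairs.
K = exp(ΔG/RT) with R = 1.987×10⁻³ kcal mol⁻¹ K⁻¹ and T = 350 K gives K ≈ 2.78.
Fraction in the lower-energy chair = K/(K+1) = 73.5%.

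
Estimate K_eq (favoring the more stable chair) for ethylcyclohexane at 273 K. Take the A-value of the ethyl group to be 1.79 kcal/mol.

One chair has the ethyl group axial (E = 1.79 kcal/mol) and the other has it equatorial (E = 0).
ΔG = 1.79 kcal/mol between the two chairs.
K = exp(ΔG/RT) with R = 1.987×10⁻³ kcal mol⁻¹ K⁻¹ and T = 273 K gives K ≈ 27.1.

K ≈ 27.1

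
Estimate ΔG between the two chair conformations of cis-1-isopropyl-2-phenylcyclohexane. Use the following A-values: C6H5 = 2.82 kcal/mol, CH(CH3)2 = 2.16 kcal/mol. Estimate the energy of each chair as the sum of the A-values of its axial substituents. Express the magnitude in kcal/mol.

C1 and C2 have opposite parity, so for the cis isomer the two substituents are one axial and one equatorial in each chair.
Chair I (phenyl axial, isopropyl equatorial): E = 2.82 kcal/mol.
Chair II (phenyl equatorial, isopropyl axial): E = 2.16 kcal/mol.
ΔE = 2.82 − 2.16 = 0.66 kcal/mol; chair II is more stable.

0.66 kcal/mol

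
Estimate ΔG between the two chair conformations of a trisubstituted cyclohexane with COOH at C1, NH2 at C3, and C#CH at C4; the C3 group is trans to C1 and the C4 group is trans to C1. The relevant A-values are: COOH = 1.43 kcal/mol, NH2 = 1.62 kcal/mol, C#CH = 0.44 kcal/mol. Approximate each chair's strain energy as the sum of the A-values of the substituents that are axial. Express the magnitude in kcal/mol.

0.25 kcal/mol

Chair I (carboxyl axial, amino equatorial, ethynyl axial): E = 1.87 kcal/mol.
Chair II (carboxyl equatorial, amino axial, ethynyl equatorial): E = 1.62 kcal/mol.
ΔE = 1.87 − 1.62 = 0.25 kcal/mol; chair II is more stable.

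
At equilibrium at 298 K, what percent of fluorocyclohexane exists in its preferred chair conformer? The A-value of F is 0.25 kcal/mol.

60.4%

One chair has the fluoro group axial (E = 0.25 kcal/mol) and the other has it equatorial (E = 0).
ΔG = 0.25 kcal/mol between the two chairs.
K = exp(ΔG/RT) with R = 1.987×10⁻³ kcal mol⁻¹ K⁻¹ and T = 298 K gives K ≈ 1.53.
Fraction in the lower-energy chair = K/(K+1) = 60.4%.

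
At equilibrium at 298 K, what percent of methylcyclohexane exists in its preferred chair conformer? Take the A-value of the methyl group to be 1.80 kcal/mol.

One chair has the methyl group axial (E = 1.80 kcal/mol) and the other has it equatorial (E = 0).
ΔG = 1.80 kcal/mol between the two chairs.
K = exp(ΔG/RT) with R = 1.987×10⁻³ kcal mol⁻¹ K⁻¹ and T = 298 K gives K ≈ 20.9.
Fraction in the lower-energy chair = K/(K+1) = 95.4%.

95.4%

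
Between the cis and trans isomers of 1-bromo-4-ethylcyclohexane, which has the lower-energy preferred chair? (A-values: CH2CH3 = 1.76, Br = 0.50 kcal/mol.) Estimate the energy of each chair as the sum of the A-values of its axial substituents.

trans

At 1,4 positions (parity opposite): cis → (a,e or e,a); trans → (e,e or a,a).
Best chair for cis: E = 0.50 kcal/mol; best chair for trans: E = 0.00 kcal/mol.
The trans isomer is lower by 0.50 kcal/mol.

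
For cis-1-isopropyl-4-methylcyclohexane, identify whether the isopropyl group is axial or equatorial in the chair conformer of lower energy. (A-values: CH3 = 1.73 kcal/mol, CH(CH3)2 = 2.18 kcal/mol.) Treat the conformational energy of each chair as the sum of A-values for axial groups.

C1 and C4 have opposite parity, so for the cis isomer the two substituents are one axial and one equatorial in each chair.
Chair I (methyl axial, isopropyl equatorial): E = 1.73 kcal/mol.
Chair II (methyl equatorial, isopropyl axial): E = 2.18 kcal/mol.
Chair I is the more stable (lower-energy) conformer, and in that chair the isopropyl group is equatorial.

equatorial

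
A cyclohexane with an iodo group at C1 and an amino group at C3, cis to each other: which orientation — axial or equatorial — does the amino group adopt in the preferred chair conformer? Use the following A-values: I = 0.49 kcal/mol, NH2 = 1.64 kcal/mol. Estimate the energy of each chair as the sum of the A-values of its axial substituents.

equatorial

C1 and C3 have the same parity, so for the cis isomer the two substituents are e,e in one chair and a,a in the other.
Chair I (iodo axial, amino axial): E = 2.13 kcal/mol.
Chair II (iodo equatorial, amino equatorial): E = 0.00 kcal/mol.
Chair II is the more stable (lower-energy) conformer, and in that chair the amino group is equatorial.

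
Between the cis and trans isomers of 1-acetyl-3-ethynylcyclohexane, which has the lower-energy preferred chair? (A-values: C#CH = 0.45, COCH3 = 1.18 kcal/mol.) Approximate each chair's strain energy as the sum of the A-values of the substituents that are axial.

At 1,3 positions (parity same): cis → (e,e or a,a); trans → (a,e or e,a).
Best chair for cis: E = 0.00 kcal/mol; best chair for trans: E = 0.45 kcal/mol.
The cis isomer is lower by 0.45 kcal/mol.

cis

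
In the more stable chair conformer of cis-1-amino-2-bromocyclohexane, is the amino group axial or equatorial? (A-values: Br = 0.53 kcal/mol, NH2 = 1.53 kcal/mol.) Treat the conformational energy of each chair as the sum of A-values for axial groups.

C1 and C2 have opposite parity, so for the cis isomer the two substituents are one axial and one equatorial in each chair.
Chair I (bromo axial, amino equatorial): E = 0.53 kcal/mol.
Chair II (bromo equatorial, amino axial): E = 1.53 kcal/mol.
Chair I is the more stable (lower-energy) conformer, and in that chair the amino group is equatorial.

equatorial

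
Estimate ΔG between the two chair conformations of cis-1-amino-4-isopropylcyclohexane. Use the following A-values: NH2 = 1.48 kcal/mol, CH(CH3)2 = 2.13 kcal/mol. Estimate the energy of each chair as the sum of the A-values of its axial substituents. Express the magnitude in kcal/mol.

0.65 kcal/mol

C1 and C4 have opposite parity, so for the cis isomer the two substituents are one axial and one equatorial in each chair.
Chair I (amino axial, isopropyl equatorial): E = 1.48 kcal/mol.
Chair II (amino equatorial, isopropyl axial): E = 2.13 kcal/mol.
ΔE = 2.13 − 1.48 = 0.65 kcal/mol; chair I is more stable.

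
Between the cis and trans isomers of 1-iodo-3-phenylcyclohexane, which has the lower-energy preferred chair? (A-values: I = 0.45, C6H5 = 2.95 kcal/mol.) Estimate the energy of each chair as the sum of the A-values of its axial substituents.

cis

At 1,3 positions (parity same): cis → (e,e or a,a); trans → (a,e or e,a).
Best chair for cis: E = 0.00 kcal/mol; best chair for trans: E = 0.45 kcal/mol.
The cis isomer is lower by 0.45 kcal/mol.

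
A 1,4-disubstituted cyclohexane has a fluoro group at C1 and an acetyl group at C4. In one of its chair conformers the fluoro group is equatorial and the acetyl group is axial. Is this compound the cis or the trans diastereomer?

cis

C1 and C4 have opposite parity, so their axial bonds point in opposite directions.
With opposite-parity carbons, two substituents on the same face are one axial and one equatorial; opposite faces give both axial or both equatorial.
Here the groups are equatorial/axial → same face → cis.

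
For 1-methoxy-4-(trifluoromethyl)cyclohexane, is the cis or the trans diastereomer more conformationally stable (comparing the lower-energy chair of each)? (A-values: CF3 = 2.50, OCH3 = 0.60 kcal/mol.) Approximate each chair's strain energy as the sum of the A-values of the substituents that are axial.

trans

At 1,4 positions (parity opposite): cis → (a,e or e,a); trans → (e,e or a,a).
Best chair for cis: E = 0.60 kcal/mol; best chair for trans: E = 0.00 kcal/mol.
The trans isomer is lower by 0.60 kcal/mol.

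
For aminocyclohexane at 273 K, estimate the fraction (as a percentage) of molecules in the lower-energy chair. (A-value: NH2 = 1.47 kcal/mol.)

93.8%

One chair has the amino group axial (E = 1.47 kcal/mol) and the other has it equatorial (E = 0).
ΔG = 1.47 kcal/mol between the two chairs.
K = exp(ΔG/RT) with R = 1.987×10⁻³ kcal mol⁻¹ K⁻¹ and T = 273 K gives K ≈ 15.
Fraction in the lower-energy chair = K/(K+1) = 93.8%.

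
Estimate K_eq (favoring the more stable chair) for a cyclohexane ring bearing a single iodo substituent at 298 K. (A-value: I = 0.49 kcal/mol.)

K ≈ 2.29

One chair has the iodo group axial (E = 0.49 kcal/mol) and the other has it equatorial (E = 0).
ΔG = 0.49 kcal/mol between the two chairs.
K = exp(ΔG/RT) with R = 1.987×10⁻³ kcal mol⁻¹ K⁻¹ and T = 298 K gives K ≈ 2.29.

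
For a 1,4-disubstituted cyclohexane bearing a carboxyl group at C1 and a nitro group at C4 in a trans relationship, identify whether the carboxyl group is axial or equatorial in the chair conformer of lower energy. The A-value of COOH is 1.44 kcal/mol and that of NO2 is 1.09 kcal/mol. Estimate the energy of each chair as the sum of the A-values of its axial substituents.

C1 and C4 have opposite parity, so for the trans isomer the two substituents are e,e in one chair and a,a in the other.
Chair I (carboxyl axial, nitro axial): E = 2.53 kcal/mol.
Chair II (carboxyl equatorial, nitro equatorial): E = 0.00 kcal/mol.
Chair II is the more stable (lower-energy) conformer, and in that chair the carboxyl group is equatorial.

equatorial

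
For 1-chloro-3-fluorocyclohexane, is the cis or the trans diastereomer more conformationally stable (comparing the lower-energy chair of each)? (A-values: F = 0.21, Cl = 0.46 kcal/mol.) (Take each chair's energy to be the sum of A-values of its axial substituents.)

cis

At 1,3 positions (parity same): cis → (e,e or a,a); trans → (a,e or e,a).
Best chair for cis: E = 0.00 kcal/mol; best chair for trans: E = 0.21 kcal/mol.
The cis isomer is lower by 0.21 kcal/mol.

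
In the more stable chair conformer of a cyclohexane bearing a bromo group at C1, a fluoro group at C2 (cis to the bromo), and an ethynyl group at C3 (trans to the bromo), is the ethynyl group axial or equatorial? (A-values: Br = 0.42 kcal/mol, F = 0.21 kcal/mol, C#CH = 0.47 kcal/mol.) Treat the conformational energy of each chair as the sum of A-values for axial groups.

equatorial

Chair I (bromo axial, fluoro equatorial, ethynyl equatorial): E = 0.42 kcal/mol.
Chair II (bromo equatorial, fluoro axial, ethynyl axial): E = 0.68 kcal/mol.
Chair I is the more stable (lower-energy) conformer, and in that chair the ethynyl group is equatorial.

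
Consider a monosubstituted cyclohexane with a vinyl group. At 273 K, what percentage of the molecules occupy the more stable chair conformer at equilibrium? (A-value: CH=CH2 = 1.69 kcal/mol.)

One chair has the vinyl group axial (E = 1.69 kcal/mol) and the other has it equatorial (E = 0).
ΔG = 1.69 kcal/mol between the two chairs.
K = exp(ΔG/RT) with R = 1.987×10⁻³ kcal mol⁻¹ K⁻¹ and T = 273 K gives K ≈ 22.5.
Fraction in the lower-energy chair = K/(K+1) = 95.8%.

95.8%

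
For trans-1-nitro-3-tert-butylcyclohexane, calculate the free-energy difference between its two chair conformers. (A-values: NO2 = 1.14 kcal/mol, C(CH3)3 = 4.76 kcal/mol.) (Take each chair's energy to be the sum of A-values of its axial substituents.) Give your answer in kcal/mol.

3.62 kcal/mol

C1 and C3 have the same parity, so for the trans isomer the two substituents are one axial and one equatorial in each chair.
Chair I (nitro axial, tert-butyl equatorial): E = 1.14 kcal/mol.
Chair II (nitro equatorial, tert-butyl axial): E = 4.76 kcal/mol.
ΔE = 4.76 − 1.14 = 3.62 kcal/mol; chair I is more stable.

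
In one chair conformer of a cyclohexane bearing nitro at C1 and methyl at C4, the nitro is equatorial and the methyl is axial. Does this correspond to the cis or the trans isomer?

cis

C1 and C4 have opposite parity, so their axial bonds point in opposite directions.
With opposite-parity carbons, two substituents on the same face are one axial and one equatorial; opposite faces give both axial or both equatorial.
Here the groups are equatorial/axial → same face → cis.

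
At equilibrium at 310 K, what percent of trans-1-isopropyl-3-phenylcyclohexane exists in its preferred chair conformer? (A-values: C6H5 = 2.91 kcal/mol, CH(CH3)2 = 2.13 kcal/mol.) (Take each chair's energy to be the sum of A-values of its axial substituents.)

C1 and C3 have the same parity, so for the trans isomer the two substituents are one axial and one equatorial in each chair.
Chair I (phenyl axial, isopropyl equatorial): E = 2.91 kcal/mol; chair II (phenyl equatorial, isopropyl axial): E = 2.13 kcal/mol.
ΔG = 0.78 kcal/mol between the two chairs.
K = exp(ΔG/RT) with R = 1.987×10⁻³ kcal mol⁻¹ K⁻¹ and T = 310 K gives K ≈ 3.55.
Fraction in the lower-energy chair = K/(K+1) = 78.0%.

78.0%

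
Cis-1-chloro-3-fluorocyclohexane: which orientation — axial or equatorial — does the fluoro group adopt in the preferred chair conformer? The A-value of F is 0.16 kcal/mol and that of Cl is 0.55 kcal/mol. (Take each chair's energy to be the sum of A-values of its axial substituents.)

equatorial

C1 and C3 have the same parity, so for the cis isomer the two substituents are e,e in one chair and a,a in the other.
Chair I (fluoro axial, chloro axial): E = 0.71 kcal/mol.
Chair II (fluoro equatorial, chloro equatorial): E = 0.00 kcal/mol.
Chair II is the more stable (lower-energy) conformer, and in that chair the fluoro group is equatorial.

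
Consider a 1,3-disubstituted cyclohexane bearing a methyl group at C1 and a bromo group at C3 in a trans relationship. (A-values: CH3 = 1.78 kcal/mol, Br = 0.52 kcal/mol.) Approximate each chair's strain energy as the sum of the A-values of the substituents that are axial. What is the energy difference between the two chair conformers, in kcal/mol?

1.26 kcal/mol

C1 and C3 have the same parity, so for the trans isomer the two substituents are one axial and one equatorial in each chair.
Chair I (methyl axial, bromo equatorial): E = 1.78 kcal/mol.
Chair II (methyl equatorial, bromo axial): E = 0.52 kcal/mol.
ΔE = 1.78 − 0.52 = 1.26 kcal/mol; chair II is more stable.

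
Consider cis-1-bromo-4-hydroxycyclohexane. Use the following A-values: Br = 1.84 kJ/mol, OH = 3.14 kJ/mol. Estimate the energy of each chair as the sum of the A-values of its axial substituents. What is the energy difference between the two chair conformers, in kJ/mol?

1.30 kJ/mol

C1 and C4 have opposite parity, so for the cis isomer the two substituents are one axial and one equatorial in each chair.
Chair I (bromo axial, hydroxyl equatorial): E = 1.84 kJ/mol.
Chair II (bromo equatorial, hydroxyl axial): E = 3.14 kJ/mol.
ΔE = 3.14 − 1.84 = 1.30 kJ/mol; chair I is more stable.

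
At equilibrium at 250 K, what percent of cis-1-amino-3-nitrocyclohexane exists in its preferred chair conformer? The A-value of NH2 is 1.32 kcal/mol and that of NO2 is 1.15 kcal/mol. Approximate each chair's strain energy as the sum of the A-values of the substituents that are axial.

99.3%

C1 and C3 have the same parity, so for the cis isomer the two substituents are e,e in one chair and a,a in the other.
Chair I (amino axial, nitro axial): E = 2.47 kcal/mol; chair II (amino equatorial, nitro equatorial): E = 0.00 kcal/mol.
ΔG = 2.47 kcal/mol between the two chairs.
K = exp(ΔG/RT) with R = 1.987×10⁻³ kcal mol⁻¹ K⁻¹ and T = 250 K gives K ≈ 144.
Fraction in the lower-energy chair = K/(K+1) = 99.3%.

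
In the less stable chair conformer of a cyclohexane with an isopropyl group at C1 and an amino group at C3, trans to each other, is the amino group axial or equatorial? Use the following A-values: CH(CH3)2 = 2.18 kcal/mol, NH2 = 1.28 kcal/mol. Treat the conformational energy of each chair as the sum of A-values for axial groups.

C1 and C3 have the same parity, so for the trans isomer the two substituents are one axial and one equatorial in each chair.
Chair I (isopropyl axial, amino equatorial): E = 2.18 kcal/mol.
Chair II (isopropyl equatorial, amino axial): E = 1.28 kcal/mol.
Chair I is the less stable (higher-energy) conformer, and in that chair the amino group is equatorial.

equatorial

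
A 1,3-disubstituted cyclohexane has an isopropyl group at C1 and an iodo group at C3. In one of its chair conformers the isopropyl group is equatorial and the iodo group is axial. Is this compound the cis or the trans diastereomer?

C1 and C3 have the same parity, so their axial bonds point in the same direction.
With same-parity carbons, two substituents on the same face are both axial or both equatorial; opposite faces give one of each.
Here the groups are equatorial/axial → opposite face → trans.

trans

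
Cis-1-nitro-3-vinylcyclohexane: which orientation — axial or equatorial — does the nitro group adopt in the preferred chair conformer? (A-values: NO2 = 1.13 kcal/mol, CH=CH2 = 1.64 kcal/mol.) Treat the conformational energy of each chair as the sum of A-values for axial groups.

equatorial

C1 and C3 have the same parity, so for the cis isomer the two substituents are e,e in one chair and a,a in the other.
Chair I (nitro axial, vinyl axial): E = 2.77 kcal/mol.
Chair II (nitro equatorial, vinyl equatorial): E = 0.00 kcal/mol.
Chair II is the more stable (lower-energy) conformer, and in that chair the nitro group is equatorial.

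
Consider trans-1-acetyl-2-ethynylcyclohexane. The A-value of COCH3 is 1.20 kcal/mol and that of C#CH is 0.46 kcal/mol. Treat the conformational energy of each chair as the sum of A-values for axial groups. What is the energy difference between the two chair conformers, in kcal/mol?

C1 and C2 have opposite parity, so for the trans isomer the two substituents are e,e in one chair and a,a in the other.
Chair I (acetyl axial, ethynyl axial): E = 1.66 kcal/mol.
Chair II (acetyl equatorial, ethynyl equatorial): E = 0.00 kcal/mol.
ΔE = 1.66 − 0.00 = 1.66 kcal/mol; chair II is more stable.

1.66 kcal/mol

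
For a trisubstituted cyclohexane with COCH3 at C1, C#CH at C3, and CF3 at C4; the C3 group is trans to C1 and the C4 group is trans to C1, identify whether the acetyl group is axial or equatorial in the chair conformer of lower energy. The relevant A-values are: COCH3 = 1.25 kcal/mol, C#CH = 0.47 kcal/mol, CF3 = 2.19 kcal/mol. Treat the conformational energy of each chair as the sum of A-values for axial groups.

Chair I (acetyl axial, ethynyl equatorial, trifluoromethyl axial): E = 3.44 kcal/mol.
Chair II (acetyl equatorial, ethynyl axial, trifluoromethyl equatorial): E = 0.47 kcal/mol.
Chair II is the more stable (lower-energy) conformer, and in that chair the acetyl group is equatorial.

equatorial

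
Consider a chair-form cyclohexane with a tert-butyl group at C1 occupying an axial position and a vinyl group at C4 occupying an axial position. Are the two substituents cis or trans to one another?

trans

C1 and C4 have opposite parity, so their axial bonds point in opposite directions.
With opposite-parity carbons, two substituents on the same face are one axial and one equatorial; opposite faces give both axial or both equatorial.
Here the groups are axial/axial → opposite face → trans.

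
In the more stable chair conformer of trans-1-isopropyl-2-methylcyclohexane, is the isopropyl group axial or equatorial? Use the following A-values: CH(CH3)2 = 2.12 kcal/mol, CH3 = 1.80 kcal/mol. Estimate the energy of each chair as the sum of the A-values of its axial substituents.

C1 and C2 have opposite parity, so for the trans isomer the two substituents are e,e in one chair and a,a in the other.
Chair I (isopropyl axial, methyl axial): E = 3.92 kcal/mol.
Chair II (isopropyl equatorial, methyl equatorial): E = 0.00 kcal/mol.
Chair II is the more stable (lower-energy) conformer, and in that chair the isopropyl group is equatorial.

equatorial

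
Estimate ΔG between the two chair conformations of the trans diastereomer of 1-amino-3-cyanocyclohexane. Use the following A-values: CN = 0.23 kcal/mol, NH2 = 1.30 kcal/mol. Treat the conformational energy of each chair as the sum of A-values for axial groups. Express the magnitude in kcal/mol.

1.07 kcal/mol

C1 and C3 have the same parity, so for the trans isomer the two substituents are one axial and one equatorial in each chair.
Chair I (cyano axial, amino equatorial): E = 0.23 kcal/mol.
Chair II (cyano equatorial, amino axial): E = 1.30 kcal/mol.
ΔE = 1.30 − 0.23 = 1.07 kcal/mol; chair I is more stable.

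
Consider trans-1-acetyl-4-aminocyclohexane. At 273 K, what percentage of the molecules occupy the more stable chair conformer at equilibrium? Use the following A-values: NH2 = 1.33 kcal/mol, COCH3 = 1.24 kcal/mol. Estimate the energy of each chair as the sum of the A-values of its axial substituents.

99.1%

C1 and C4 have opposite parity, so for the trans isomer the two substituents are e,e in one chair and a,a in the other.
Chair I (amino axial, acetyl axial): E = 2.57 kcal/mol; chair II (amino equatorial, acetyl equatorial): E = 0.00 kcal/mol.
ΔG = 2.57 kcal/mol between the two chairs.
K = exp(ΔG/RT) with R = 1.987×10⁻³ kcal mol⁻¹ K⁻¹ and T = 273 K gives K ≈ 114.
Fraction in the lower-energy chair = K/(K+1) = 99.1%.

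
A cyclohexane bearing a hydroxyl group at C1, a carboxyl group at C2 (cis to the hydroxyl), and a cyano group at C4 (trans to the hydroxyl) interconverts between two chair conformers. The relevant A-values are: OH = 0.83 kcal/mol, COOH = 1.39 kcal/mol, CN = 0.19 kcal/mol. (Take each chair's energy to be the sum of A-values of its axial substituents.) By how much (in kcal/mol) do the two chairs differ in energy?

Chair I (hydroxyl axial, carboxyl equatorial, cyano axial): E = 1.02 kcal/mol.
Chair II (hydroxyl equatorial, carboxyl axial, cyano equatorial): E = 1.39 kcal/mol.
ΔE = 1.39 − 1.02 = 0.37 kcal/mol; chair I is more stable.

0.37 kcal/mol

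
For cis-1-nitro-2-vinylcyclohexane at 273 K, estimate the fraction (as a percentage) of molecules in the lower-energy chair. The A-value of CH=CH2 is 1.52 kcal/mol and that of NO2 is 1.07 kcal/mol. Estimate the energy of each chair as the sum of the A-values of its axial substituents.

69.6%

C1 and C2 have opposite parity, so for the cis isomer the two substituents are one axial and one equatorial in each chair.
Chair I (vinyl axial, nitro equatorial): E = 1.52 kcal/mol; chair II (vinyl equatorial, nitro axial): E = 1.07 kcal/mol.
ΔG = 0.45 kcal/mol between the two chairs.
K = exp(ΔG/RT) with R = 1.987×10⁻³ kcal mol⁻¹ K⁻¹ and T = 273 K gives K ≈ 2.29.
Fraction in the lower-energy chair = K/(K+1) = 69.6%.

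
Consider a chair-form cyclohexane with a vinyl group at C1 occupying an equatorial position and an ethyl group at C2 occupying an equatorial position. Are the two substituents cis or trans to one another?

C1 and C2 have opposite parity, so their axial bonds point in opposite directions.
With opposite-parity carbons, two substituents on the same face are one axial and one equatorial; opposite faces give both axial or both equatorial.
Here the groups are equatorial/equatorial → opposite face → trans.

trans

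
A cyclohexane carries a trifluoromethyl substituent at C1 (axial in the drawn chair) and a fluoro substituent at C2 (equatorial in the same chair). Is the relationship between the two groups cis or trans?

cis

C1 and C2 have opposite parity, so their axial bonds point in opposite directions.
With opposite-parity carbons, two substituents on the same face are one axial and one equatorial; opposite faces give both axial or both equatorial.
Here the groups are axial/equatorial → same face → cis.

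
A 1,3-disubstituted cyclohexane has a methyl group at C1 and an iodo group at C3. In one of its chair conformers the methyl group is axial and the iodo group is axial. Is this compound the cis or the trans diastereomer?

C1 and C3 have the same parity, so their axial bonds point in the same direction.
With same-parity carbons, two substituents on the same face are both axial or both equatorial; opposite faces give one of each.
Here the groups are axial/axial → same face → cis.

cis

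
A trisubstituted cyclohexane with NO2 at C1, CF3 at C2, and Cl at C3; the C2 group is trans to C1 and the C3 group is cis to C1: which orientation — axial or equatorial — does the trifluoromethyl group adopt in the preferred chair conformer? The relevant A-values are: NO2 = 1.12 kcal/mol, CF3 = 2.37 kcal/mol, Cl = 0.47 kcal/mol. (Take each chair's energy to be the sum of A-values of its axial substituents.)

Chair I (nitro axial, trifluoromethyl axial, chloro axial): E = 3.96 kcal/mol.
Chair II (nitro equatorial, trifluoromethyl equatorial, chloro equatorial): E = 0.00 kcal/mol.
Chair II is the more stable (lower-energy) conformer, and in that chair the trifluoromethyl group is equatorial.

equatorial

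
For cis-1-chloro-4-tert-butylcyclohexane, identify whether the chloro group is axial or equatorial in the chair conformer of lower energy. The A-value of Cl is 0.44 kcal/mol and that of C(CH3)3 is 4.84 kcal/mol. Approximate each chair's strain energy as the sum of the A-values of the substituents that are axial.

C1 and C4 have opposite parity, so for the cis isomer the two substituents are one axial and one equatorial in each chair.
Chair I (chloro axial, tert-butyl equatorial): E = 0.44 kcal/mol.
Chair II (chloro equatorial, tert-butyl axial): E = 4.84 kcal/mol.
Chair I is the more stable (lower-energy) conformer, and in that chair the chloro group is axial.

axial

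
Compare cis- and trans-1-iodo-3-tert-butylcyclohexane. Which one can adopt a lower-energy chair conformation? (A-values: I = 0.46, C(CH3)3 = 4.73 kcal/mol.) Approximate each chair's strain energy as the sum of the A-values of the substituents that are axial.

At 1,3 positions (parity same): cis → (e,e or a,a); trans → (a,e or e,a).
Best chair for cis: E = 0.00 kcal/mol; best chair for trans: E = 0.46 kcal/mol.
The cis isomer is lower by 0.46 kcal/mol.

cis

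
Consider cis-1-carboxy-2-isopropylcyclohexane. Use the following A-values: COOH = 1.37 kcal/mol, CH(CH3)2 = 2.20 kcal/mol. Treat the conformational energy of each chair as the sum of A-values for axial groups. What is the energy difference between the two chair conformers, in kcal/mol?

C1 and C2 have opposite parity, so for the cis isomer the two substituents are one axial and one equatorial in each chair.
Chair I (carboxyl axial, isopropyl equatorial): E = 1.37 kcal/mol.
Chair II (carboxyl equatorial, isopropyl axial): E = 2.20 kcal/mol.
ΔE = 2.20 − 1.37 = 0.83 kcal/mol; chair I is more stable.

0.83 kcal/mol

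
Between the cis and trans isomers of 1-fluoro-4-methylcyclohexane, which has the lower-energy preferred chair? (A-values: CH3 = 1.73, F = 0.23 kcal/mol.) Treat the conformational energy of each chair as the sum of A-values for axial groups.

trans

At 1,4 positions (parity opposite): cis → (a,e or e,a); trans → (e,e or a,a).
Best chair for cis: E = 0.23 kcal/mol; best chair for trans: E = 0.00 kcal/mol.
The trans isomer is lower by 0.23 kcal/mol.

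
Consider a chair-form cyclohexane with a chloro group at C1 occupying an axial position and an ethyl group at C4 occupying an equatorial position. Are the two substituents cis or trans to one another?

C1 and C4 have opposite parity, so their axial bonds point in opposite directions.
With opposite-parity carbons, two substituents on the same face are one axial and one equatorial; opposite faces give both axial or both equatorial.
Here the groups are axial/equatorial → same face → cis.

cis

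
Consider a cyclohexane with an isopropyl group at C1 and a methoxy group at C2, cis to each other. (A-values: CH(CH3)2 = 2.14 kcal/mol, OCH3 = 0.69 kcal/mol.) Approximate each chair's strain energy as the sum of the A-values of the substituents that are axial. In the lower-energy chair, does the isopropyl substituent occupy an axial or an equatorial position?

equatorial

C1 and C2 have opposite parity, so for the cis isomer the two substituents are one axial and one equatorial in each chair.
Chair I (isopropyl axial, methoxy equatorial): E = 2.14 kcal/mol.
Chair II (isopropyl equatorial, methoxy axial): E = 0.69 kcal/mol.
Chair II is the more stable (lower-energy) conformer, and in that chair the isopropyl group is equatorial.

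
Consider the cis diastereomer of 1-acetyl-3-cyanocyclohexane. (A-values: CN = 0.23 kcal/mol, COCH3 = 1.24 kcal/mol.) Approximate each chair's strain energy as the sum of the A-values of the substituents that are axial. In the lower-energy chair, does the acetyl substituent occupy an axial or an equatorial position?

equatorial

C1 and C3 have the same parity, so for the cis isomer the two substituents are e,e in one chair and a,a in the other.
Chair I (cyano axial, acetyl axial): E = 1.47 kcal/mol.
Chair II (cyano equatorial, acetyl equatorial): E = 0.00 kcal/mol.
Chair II is the more stable (lower-energy) conformer, and in that chair the acetyl group is equatorial.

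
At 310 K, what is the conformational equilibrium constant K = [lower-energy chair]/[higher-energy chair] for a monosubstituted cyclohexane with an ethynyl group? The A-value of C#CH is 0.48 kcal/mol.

K ≈ 2.18

One chair has the ethynyl group axial (E = 0.48 kcal/mol) and the other has it equatorial (E = 0).
ΔG = 0.48 kcal/mol between the two chairs.
K = exp(ΔG/RT) with R = 1.987×10⁻³ kcal mol⁻¹ K⁻¹ and T = 310 K gives K ≈ 2.18.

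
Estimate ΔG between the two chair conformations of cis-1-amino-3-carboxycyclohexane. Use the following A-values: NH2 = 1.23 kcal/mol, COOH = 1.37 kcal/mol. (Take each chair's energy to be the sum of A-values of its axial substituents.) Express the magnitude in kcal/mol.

C1 and C3 have the same parity, so for the cis isomer the two substituents are e,e in one chair and a,a in the other.
Chair I (amino axial, carboxyl axial): E = 2.60 kcal/mol.
Chair II (amino equatorial, carboxyl equatorial): E = 0.00 kcal/mol.
ΔE = 2.60 − 0.00 = 2.60 kcal/mol; chair II is more stable.

2.60 kcal/mol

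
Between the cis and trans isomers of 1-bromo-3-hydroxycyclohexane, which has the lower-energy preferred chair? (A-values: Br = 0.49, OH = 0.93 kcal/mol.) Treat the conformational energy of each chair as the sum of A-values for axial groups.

cis

At 1,3 positions (parity same): cis → (e,e or a,a); trans → (a,e or e,a).
Best chair for cis: E = 0.00 kcal/mol; best chair for trans: E = 0.49 kcal/mol.
The cis isomer is lower by 0.49 kcal/mol.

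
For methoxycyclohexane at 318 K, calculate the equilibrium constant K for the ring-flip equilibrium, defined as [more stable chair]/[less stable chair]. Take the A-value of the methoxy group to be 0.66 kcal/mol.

One chair has the methoxy group axial (E = 0.66 kcal/mol) and the other has it equatorial (E = 0).
ΔG = 0.66 kcal/mol between the two chairs.
K = exp(ΔG/RT) with R = 1.987×10⁻³ kcal mol⁻¹ K⁻¹ and T = 318 K gives K ≈ 2.84.

K ≈ 2.84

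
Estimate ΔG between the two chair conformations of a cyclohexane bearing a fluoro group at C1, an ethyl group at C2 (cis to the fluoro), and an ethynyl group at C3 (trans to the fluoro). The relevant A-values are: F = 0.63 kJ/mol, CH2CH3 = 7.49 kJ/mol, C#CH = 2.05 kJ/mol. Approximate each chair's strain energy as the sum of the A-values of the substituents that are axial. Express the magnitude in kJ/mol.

8.91 kJ/mol

Chair I (fluoro axial, ethyl equatorial, ethynyl equatorial): E = 0.63 kJ/mol.
Chair II (fluoro equatorial, ethyl axial, ethynyl axial): E = 9.54 kJ/mol.
ΔE = 9.54 − 0.63 = 8.91 kJ/mol; chair I is more stable.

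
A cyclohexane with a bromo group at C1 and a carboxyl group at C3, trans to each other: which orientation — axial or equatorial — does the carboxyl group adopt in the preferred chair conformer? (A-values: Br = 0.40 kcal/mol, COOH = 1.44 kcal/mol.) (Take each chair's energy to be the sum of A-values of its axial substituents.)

equatorial

C1 and C3 have the same parity, so for the trans isomer the two substituents are one axial and one equatorial in each chair.
Chair I (bromo axial, carboxyl equatorial): E = 0.40 kcal/mol.
Chair II (bromo equatorial, carboxyl axial): E = 1.44 kcal/mol.
Chair I is the more stable (lower-energy) conformer, and in that chair the carboxyl group is equatorial.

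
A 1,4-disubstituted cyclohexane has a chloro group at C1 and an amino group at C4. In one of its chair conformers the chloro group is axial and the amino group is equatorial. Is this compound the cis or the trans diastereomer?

C1 and C4 have opposite parity, so their axial bonds point in opposite directions.
With opposite-parity carbons, two substituents on the same face are one axial and one equatorial; opposite faces give both axial or both equatorial.
Here the groups are axial/equatorial → same face → cis.

cis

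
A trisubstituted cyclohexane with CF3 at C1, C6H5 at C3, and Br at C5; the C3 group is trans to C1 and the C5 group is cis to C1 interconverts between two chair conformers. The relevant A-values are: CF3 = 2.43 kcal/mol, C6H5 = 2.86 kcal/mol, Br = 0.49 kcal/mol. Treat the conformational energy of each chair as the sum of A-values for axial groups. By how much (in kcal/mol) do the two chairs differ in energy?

0.06 kcal/mol

Chair I (trifluoromethyl axial, phenyl equatorial, bromo axial): E = 2.92 kcal/mol.
Chair II (trifluoromethyl equatorial, phenyl axial, bromo equatorial): E = 2.86 kcal/mol.
ΔE = 2.92 − 2.86 = 0.06 kcal/mol; chair II is more stable.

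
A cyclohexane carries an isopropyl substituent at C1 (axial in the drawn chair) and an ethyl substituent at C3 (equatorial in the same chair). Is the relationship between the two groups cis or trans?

C1 and C3 have the same parity, so their axial bonds point in the same direction.
With same-parity carbons, two substituents on the same face are both axial or both equatorial; opposite faces give one of each.
Here the groups are axial/equatorial → opposite face → trans.

trans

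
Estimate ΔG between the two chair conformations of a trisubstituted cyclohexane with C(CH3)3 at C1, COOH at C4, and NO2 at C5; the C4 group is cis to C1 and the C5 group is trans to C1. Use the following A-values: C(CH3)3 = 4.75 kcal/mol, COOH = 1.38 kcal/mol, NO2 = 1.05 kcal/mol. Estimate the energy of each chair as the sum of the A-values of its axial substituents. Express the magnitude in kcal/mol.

Chair I (tert-butyl axial, carboxyl equatorial, nitro equatorial): E = 4.75 kcal/mol.
Chair II (tert-butyl equatorial, carboxyl axial, nitro axial): E = 2.43 kcal/mol.
ΔE = 4.75 − 2.43 = 2.32 kcal/mol; chair II is more stable.

2.32 kcal/mol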